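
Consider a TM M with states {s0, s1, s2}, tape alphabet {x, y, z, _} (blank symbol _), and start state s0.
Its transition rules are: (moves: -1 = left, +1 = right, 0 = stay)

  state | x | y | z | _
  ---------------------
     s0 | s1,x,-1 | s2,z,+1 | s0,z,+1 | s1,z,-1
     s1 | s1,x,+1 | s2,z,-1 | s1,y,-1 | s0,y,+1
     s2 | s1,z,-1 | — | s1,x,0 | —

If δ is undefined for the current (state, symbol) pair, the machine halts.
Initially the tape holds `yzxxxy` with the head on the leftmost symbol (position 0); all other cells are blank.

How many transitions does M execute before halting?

34

s0 | __[y]zxxxy   read y → write z, move +1, go to s2
s2 | __z[z]xxxy   read z → write x, move 0, go to s1
s1 | __z[x]xxxy   read x → write x, move +1, go to s1
s1 | __zx[x]xxy   read x → write x, move +1, go to s1
s1 | __zxx[x]xy   read x → write x, move +1, go to s1
s1 | __zxxx[x]y   read x → write x, move +1, go to s1
s1 | __zxxxx[y]   read y → write z, move -1, go to s2
s2 | __zxxx[x]z   read x → write z, move -1, go to s1
s1 | __zxx[x]zz   read x → write x, move +1, go to s1
s1 | __zxxx[z]z   read z → write y, move -1, go to s1
s1 | __zxx[x]yz   read x → write x, move +1, go to s1
s1 | __zxxx[y]z   read y → write z, move -1, go to s2
s2 | __zxx[x]zz   read x → write z, move -1, go to s1
s1 | __zx[x]zzz   read x → write x, move +1, go to s1
s1 | __zxx[z]zz   read z → write y, move -1, go to s1
s1 | __zx[x]yzz   read x → write x, move +1, go to s1
s1 | __zxx[y]zz   read y → write z, move -1, go to s2
s2 | __zx[x]zzz   read x → write z, move -1, go to s1
s1 | __z[x]zzzz   read x → write x, move +1, go to s1
s1 | __zx[z]zzz   read z → write y, move -1, go to s1
s1 | __z[x]yzzz   read x → write x, move +1, go to s1
s1 | __zx[y]zzz   read y → write z, move -1, go to s2
s2 | __z[x]zzzz   read x → write z, move -1, go to s1
s1 | __[z]zzzzz   read z → write y, move -1, go to s1
s1 | _[_]yzzzzz   read _ → write y, move +1, go to s0
s0 | _y[y]zzzzz   read y → write z, move +1, go to s2
s2 | _yz[z]zzzz   read z → write x, move 0, go to s1
s1 | _yz[x]zzzz   read x → write x, move +1, go to s1
s1 | _yzx[z]zzz   read z → write y, move -1, go to s1
s1 | _yz[x]yzzz   read x → write x, move +1, go to s1
s1 | _yzx[y]zzz   read y → write z, move -1, go to s2
s2 | _yz[x]zzzz   read x → write z, move -1, go to s1
s1 | _y[z]zzzzz   read z → write y, move -1, go to s1
s1 | _[y]yzzzzz   read y → write z, move -1, go to s2
s2 | [_]zyzzzzz
M halts after 34 transitions.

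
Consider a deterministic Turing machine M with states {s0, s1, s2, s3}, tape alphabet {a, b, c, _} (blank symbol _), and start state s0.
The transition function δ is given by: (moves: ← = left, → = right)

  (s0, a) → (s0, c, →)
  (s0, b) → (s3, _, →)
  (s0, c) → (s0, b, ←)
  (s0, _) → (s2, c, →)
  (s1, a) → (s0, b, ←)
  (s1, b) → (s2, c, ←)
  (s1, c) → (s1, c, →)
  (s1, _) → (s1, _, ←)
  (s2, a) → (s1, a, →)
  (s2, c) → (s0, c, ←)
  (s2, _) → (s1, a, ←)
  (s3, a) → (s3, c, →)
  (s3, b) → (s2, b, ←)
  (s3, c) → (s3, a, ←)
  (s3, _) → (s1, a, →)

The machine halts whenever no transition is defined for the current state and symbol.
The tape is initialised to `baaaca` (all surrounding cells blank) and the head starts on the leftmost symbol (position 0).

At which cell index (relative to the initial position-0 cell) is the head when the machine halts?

2

state=s0 head=0 tape=[b]aaaca__   (s0,b)→(s3,_,→)
state=s3 head=1 tape=_[a]aaca__   (s3,a)→(s3,c,→)
state=s3 head=2 tape=_c[a]aca__   (s3,a)→(s3,c,→)
state=s3 head=3 tape=_cc[a]ca__   (s3,a)→(s3,c,→)
state=s3 head=4 tape=_ccc[c]a__   (s3,c)→(s3,a,←)
state=s3 head=3 tape=_cc[c]aa__   (s3,c)→(s3,a,←)
state=s3 head=2 tape=_c[c]aaa__   (s3,c)→(s3,a,←)
state=s3 head=1 tape=_[c]aaaa__   (s3,c)→(s3,a,←)
state=s3 head=0 tape=[_]aaaaa__   (s3,_)→(s1,a,→)
state=s1 head=1 tape=a[a]aaaa__   (s1,a)→(s0,b,←)
state=s0 head=0 tape=[a]baaaa__   (s0,a)→(s0,c,→)
state=s0 head=1 tape=c[b]aaaa__   (s0,b)→(s3,_,→)
state=s3 head=2 tape=c_[a]aaa__   (s3,a)→(s3,c,→)
state=s3 head=3 tape=c_c[a]aa__   (s3,a)→(s3,c,→)
state=s3 head=4 tape=c_cc[a]a__   (s3,a)→(s3,c,→)
state=s3 head=5 tape=c_ccc[a]__   (s3,a)→(s3,c,→)
state=s3 head=6 tape=c_cccc[_]_   (s3,_)→(s1,a,→)
state=s1 head=7 tape=c_cccca[_]   (s1,_)→(s1,_,←)
state=s1 head=6 tape=c_cccc[a]_   (s1,a)→(s0,b,←)
state=s0 head=5 tape=c_ccc[c]b_   (s0,c)→(s0,b,←)
state=s0 head=4 tape=c_cc[c]bb_   (s0,c)→(s0,b,←)
state=s0 head=3 tape=c_c[c]bbb_   (s0,c)→(s0,b,←)
state=s0 head=2 tape=c_[c]bbbb_   (s0,c)→(s0,b,←)
state=s0 head=1 tape=c[_]bbbbb_   (s0,_)→(s2,c,→)
state=s2 head=2 tape=cc[b]bbbb_
At halt the head is at cell 2.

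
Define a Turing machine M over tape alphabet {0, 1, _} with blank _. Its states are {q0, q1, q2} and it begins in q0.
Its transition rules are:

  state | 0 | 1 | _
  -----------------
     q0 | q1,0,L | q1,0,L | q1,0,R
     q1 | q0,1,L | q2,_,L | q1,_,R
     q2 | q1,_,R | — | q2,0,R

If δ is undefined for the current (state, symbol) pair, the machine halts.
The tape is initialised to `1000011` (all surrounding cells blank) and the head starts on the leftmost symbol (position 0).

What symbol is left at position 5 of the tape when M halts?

0

state=q0 head=0 tape=_[1]000011   (q0,1)→(q1,0,L)
state=q1 head=-1 tape=[_]0000011   (q1,_)→(q1,_,R)
state=q1 head=0 tape=_[0]000011   (q1,0)→(q0,1,L)
state=q0 head=-1 tape=[_]1000011   (q0,_)→(q1,0,R)
state=q1 head=0 tape=0[1]000011   (q1,1)→(q2,_,L)
state=q2 head=-1 tape=[0]_000011   (q2,0)→(q1,_,R)
state=q1 head=0 tape=_[_]000011   (q1,_)→(q1,_,R)
state=q1 head=1 tape=__[0]00011   (q1,0)→(q0,1,L)
state=q0 head=0 tape=_[_]100011   (q0,_)→(q1,0,R)
state=q1 head=1 tape=_0[1]00011   (q1,1)→(q2,_,L)
state=q2 head=0 tape=_[0]_00011   (q2,0)→(q1,_,R)
state=q1 head=1 tape=__[_]00011   (q1,_)→(q1,_,R)
state=q1 head=2 tape=___[0]0011   (q1,0)→(q0,1,L)
state=q0 head=1 tape=__[_]10011   (q0,_)→(q1,0,R)
state=q1 head=2 tape=__0[1]0011   (q1,1)→(q2,_,L)
state=q2 head=1 tape=__[0]_0011   (q2,0)→(q1,_,R)
state=q1 head=2 tape=___[_]0011   (q1,_)→(q1,_,R)
state=q1 head=3 tape=____[0]011   (q1,0)→(q0,1,L)
state=q0 head=2 tape=___[_]1011   (q0,_)→(q1,0,R)
state=q1 head=3 tape=___0[1]011   (q1,1)→(q2,_,L)
state=q2 head=2 tape=___[0]_011   (q2,0)→(q1,_,R)
state=q1 head=3 tape=____[_]011   (q1,_)→(q1,_,R)
state=q1 head=4 tape=_____[0]11   (q1,0)→(q0,1,L)
state=q0 head=3 tape=____[_]111   (q0,_)→(q1,0,R)
state=q1 head=4 tape=____0[1]11   (q1,1)→(q2,_,L)
state=q2 head=3 tape=____[0]_11   (q2,0)→(q1,_,R)
state=q1 head=4 tape=_____[_]11   (q1,_)→(q1,_,R)
state=q1 head=5 tape=______[1]1   (q1,1)→(q2,_,L)
state=q2 head=4 tape=_____[_]_1   (q2,_)→(q2,0,R)
state=q2 head=5 tape=_____0[_]1   (q2,_)→(q2,0,R)
state=q2 head=6 tape=_____00[1]
Cell 5 holds 0 when M halts.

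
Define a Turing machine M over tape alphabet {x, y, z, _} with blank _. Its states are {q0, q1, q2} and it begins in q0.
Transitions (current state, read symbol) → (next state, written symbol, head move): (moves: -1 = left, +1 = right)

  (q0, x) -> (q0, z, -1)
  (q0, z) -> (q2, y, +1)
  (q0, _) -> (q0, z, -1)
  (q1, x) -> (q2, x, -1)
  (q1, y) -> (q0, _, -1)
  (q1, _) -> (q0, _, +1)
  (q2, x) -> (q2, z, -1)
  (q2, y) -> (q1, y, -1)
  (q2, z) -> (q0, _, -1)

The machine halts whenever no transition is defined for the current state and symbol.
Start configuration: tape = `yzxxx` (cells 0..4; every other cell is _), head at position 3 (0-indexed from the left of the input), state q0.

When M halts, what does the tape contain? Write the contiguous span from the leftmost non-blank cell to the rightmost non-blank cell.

state=q0 head=3 tape=yzx[x]x   (q0,x)→(q0,z,-1)
state=q0 head=2 tape=yz[x]zx   (q0,x)→(q0,z,-1)
state=q0 head=1 tape=y[z]zzx   (q0,z)→(q2,y,+1)
state=q2 head=2 tape=yy[z]zx   (q2,z)→(q0,_,-1)
state=q0 head=1 tape=y[y]_zx
The non-blank tape span at halt is yy_zx.

yy_zx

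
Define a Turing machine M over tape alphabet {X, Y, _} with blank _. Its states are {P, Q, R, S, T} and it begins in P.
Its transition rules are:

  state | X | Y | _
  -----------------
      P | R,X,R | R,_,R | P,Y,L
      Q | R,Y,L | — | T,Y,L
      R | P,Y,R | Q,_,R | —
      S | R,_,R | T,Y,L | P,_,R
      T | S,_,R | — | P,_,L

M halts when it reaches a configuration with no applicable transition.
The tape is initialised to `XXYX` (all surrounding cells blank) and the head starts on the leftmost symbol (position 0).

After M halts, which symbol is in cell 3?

Y

state=P head=0 tape=[X]XYX__   (P,X)→(R,X,R)
state=R head=1 tape=X[X]YX__   (R,X)→(P,Y,R)
state=P head=2 tape=XY[Y]X__   (P,Y)→(R,_,R)
state=R head=3 tape=XY_[X]__   (R,X)→(P,Y,R)
state=P head=4 tape=XY_Y[_]_   (P,_)→(P,Y,L)
state=P head=3 tape=XY_[Y]Y_   (P,Y)→(R,_,R)
state=R head=4 tape=XY__[Y]_   (R,Y)→(Q,_,R)
state=Q head=5 tape=XY___[_]   (Q,_)→(T,Y,L)
state=T head=4 tape=XY__[_]Y   (T,_)→(P,_,L)
state=P head=3 tape=XY_[_]_Y   (P,_)→(P,Y,L)
state=P head=2 tape=XY[_]Y_Y   (P,_)→(P,Y,L)
state=P head=1 tape=X[Y]YY_Y   (P,Y)→(R,_,R)
state=R head=2 tape=X_[Y]Y_Y   (R,Y)→(Q,_,R)
state=Q head=3 tape=X__[Y]_Y
Cell 3 holds Y when M halts.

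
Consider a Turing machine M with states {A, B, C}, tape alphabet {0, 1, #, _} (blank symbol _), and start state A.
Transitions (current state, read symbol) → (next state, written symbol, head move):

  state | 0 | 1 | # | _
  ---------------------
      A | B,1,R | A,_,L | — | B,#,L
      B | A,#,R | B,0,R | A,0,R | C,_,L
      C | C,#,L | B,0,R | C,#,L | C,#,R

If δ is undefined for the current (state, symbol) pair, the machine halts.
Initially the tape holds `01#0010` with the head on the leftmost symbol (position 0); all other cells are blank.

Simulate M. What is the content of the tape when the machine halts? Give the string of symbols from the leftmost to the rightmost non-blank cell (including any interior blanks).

state=A head=0 tape=[0]1#0010   (A,0)→(B,1,R)
state=B head=1 tape=1[1]#0010   (B,1)→(B,0,R)
state=B head=2 tape=10[#]0010   (B,#)→(A,0,R)
state=A head=3 tape=100[0]010   (A,0)→(B,1,R)
state=B head=4 tape=1001[0]10   (B,0)→(A,#,R)
state=A head=5 tape=1001#[1]0   (A,1)→(A,_,L)
state=A head=4 tape=1001[#]_0
The non-blank tape span at halt is 1001#_0.

1001#_0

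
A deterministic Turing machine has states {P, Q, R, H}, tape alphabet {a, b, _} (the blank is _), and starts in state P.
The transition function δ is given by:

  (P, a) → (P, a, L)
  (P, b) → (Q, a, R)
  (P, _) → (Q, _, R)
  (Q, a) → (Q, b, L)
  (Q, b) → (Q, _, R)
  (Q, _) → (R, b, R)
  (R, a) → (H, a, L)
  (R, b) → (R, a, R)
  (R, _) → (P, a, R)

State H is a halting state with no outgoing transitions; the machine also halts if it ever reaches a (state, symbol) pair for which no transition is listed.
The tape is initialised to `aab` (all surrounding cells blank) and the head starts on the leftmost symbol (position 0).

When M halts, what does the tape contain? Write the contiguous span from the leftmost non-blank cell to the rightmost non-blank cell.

baab

P | _[a]ab   read a → write a, move L, go to P
P | [_]aab   read _ → write _, move R, go to Q
Q | _[a]ab   read a → write b, move L, go to Q
Q | [_]bab   read _ → write b, move R, go to R
R | b[b]ab   read b → write a, move R, go to R
R | ba[a]b   read a → write a, move L, go to H
H | b[a]ab
The non-blank tape span at halt is baab.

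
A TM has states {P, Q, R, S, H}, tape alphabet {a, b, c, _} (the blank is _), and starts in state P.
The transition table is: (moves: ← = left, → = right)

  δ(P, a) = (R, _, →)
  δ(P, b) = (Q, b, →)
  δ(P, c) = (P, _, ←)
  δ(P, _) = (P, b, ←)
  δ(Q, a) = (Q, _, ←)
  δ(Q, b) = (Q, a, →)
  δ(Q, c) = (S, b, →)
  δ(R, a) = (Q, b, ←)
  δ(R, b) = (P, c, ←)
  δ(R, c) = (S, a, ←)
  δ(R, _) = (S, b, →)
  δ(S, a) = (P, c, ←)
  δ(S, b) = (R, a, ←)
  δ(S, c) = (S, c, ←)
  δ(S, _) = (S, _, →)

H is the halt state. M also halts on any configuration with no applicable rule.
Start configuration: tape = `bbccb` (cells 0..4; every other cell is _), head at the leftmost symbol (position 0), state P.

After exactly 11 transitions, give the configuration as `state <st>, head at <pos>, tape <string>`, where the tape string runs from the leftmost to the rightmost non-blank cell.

P | _[b]bccb   read b → write b, move →, go to Q
Q | _b[b]ccb   read b → write a, move →, go to Q
Q | _ba[c]cb   read c → write b, move →, go to S
S | _bab[c]b   read c → write c, move ←, go to S
S | _ba[b]cb   read b → write a, move ←, go to R
R | _b[a]acb   read a → write b, move ←, go to Q
Q | _[b]bacb   read b → write a, move →, go to Q
Q | _a[b]acb   read b → write a, move →, go to Q
Q | _aa[a]cb   read a → write _, move ←, go to Q
Q | _a[a]_cb   read a → write _, move ←, go to Q
Q | _[a]__cb   read a → write _, move ←, go to Q
Q | [_]___cb
After 11 steps: state Q, head at -1, tape cb.

state Q, head at -1, tape cb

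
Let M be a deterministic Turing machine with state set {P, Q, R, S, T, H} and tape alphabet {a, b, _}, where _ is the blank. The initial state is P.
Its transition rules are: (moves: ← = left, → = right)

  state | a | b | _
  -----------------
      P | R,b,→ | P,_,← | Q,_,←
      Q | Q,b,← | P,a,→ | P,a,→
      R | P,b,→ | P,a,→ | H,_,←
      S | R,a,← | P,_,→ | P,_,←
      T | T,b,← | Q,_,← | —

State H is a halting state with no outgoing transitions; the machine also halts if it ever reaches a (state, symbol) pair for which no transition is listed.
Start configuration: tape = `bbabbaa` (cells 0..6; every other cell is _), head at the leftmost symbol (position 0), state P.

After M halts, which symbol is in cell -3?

state=P head=0 tape=___[b]babbaa   (P,b)→(P,_,←)
state=P head=-1 tape=__[_]_babbaa   (P,_)→(Q,_,←)
state=Q head=-2 tape=_[_]__babbaa   (Q,_)→(P,a,→)
state=P head=-1 tape=_a[_]_babbaa   (P,_)→(Q,_,←)
state=Q head=-2 tape=_[a]__babbaa   (Q,a)→(Q,b,←)
state=Q head=-3 tape=[_]b__babbaa   (Q,_)→(P,a,→)
state=P head=-2 tape=a[b]__babbaa   (P,b)→(P,_,←)
state=P head=-3 tape=[a]___babbaa   (P,a)→(R,b,→)
state=R head=-2 tape=b[_]__babbaa   (R,_)→(H,_,←)
state=H head=-3 tape=[b]___babbaa
Cell -3 holds b when M halts.

b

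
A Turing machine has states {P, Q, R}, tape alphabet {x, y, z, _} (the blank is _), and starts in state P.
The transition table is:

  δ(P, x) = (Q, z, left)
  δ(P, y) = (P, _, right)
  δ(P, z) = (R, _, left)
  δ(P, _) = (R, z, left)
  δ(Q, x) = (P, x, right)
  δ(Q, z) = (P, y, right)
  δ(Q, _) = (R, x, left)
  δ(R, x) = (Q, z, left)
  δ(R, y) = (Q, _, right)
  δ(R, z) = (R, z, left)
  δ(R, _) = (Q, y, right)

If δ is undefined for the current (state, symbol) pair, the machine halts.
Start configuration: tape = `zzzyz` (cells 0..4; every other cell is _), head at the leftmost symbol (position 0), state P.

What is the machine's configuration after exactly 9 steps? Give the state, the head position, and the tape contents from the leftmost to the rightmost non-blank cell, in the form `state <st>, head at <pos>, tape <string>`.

state Q, head at -1, tape yxz_zyz

state=P head=0 tape=__[z]zzyz   (P,z)→(R,_,left)
state=R head=-1 tape=_[_]_zzyz   (R,_)→(Q,y,right)
state=Q head=0 tape=_y[_]zzyz   (Q,_)→(R,x,left)
state=R head=-1 tape=_[y]xzzyz   (R,y)→(Q,_,right)
state=Q head=0 tape=__[x]zzyz   (Q,x)→(P,x,right)
state=P head=1 tape=__x[z]zyz   (P,z)→(R,_,left)
state=R head=0 tape=__[x]_zyz   (R,x)→(Q,z,left)
state=Q head=-1 tape=_[_]z_zyz   (Q,_)→(R,x,left)
state=R head=-2 tape=[_]xz_zyz   (R,_)→(Q,y,right)
state=Q head=-1 tape=y[x]z_zyz
After 9 steps: state Q, head at -1, tape yxz_zyz.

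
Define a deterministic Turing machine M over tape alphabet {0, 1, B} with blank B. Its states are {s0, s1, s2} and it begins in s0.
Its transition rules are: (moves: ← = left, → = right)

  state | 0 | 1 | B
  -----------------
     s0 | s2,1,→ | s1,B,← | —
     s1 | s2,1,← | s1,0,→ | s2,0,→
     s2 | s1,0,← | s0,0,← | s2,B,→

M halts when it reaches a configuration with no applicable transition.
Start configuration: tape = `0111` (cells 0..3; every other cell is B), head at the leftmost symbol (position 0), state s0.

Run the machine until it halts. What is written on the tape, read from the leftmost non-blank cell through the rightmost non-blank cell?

001011

s0 | BBB[0]111   read 0 → write 1, move →, go to s2
s2 | BBB1[1]11   read 1 → write 0, move ←, go to s0
s0 | BBB[1]011   read 1 → write B, move ←, go to s1
s1 | BB[B]B011   read B → write 0, move →, go to s2
s2 | BB0[B]011   read B → write B, move →, go to s2
s2 | BB0B[0]11   read 0 → write 0, move ←, go to s1
s1 | BB0[B]011   read B → write 0, move →, go to s2
s2 | BB00[0]11   read 0 → write 0, move ←, go to s1
s1 | BB0[0]011   read 0 → write 1, move ←, go to s2
s2 | BB[0]1011   read 0 → write 0, move ←, go to s1
s1 | B[B]01011   read B → write 0, move →, go to s2
s2 | B0[0]1011   read 0 → write 0, move ←, go to s1
s1 | B[0]01011   read 0 → write 1, move ←, go to s2
s2 | [B]101011   read B → write B, move →, go to s2
s2 | B[1]01011   read 1 → write 0, move ←, go to s0
s0 | [B]001011
The non-blank tape span at halt is 001011.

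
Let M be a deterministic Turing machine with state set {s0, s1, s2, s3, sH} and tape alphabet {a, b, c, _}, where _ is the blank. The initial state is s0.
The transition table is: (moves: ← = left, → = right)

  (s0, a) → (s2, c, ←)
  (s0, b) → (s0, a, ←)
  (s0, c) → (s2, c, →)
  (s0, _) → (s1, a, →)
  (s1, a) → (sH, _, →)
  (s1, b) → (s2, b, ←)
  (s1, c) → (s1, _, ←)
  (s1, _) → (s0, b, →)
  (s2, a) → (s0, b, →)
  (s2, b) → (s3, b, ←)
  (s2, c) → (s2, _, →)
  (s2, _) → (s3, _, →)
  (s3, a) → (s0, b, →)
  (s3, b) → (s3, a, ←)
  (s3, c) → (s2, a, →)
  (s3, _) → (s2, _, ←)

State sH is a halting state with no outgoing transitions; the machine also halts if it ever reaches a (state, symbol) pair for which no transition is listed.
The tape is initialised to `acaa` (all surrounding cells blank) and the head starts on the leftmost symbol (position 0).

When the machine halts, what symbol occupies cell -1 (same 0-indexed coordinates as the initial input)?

a

state=s0 head=0 tape=_[a]caa   (s0,a)→(s2,c,←)
state=s2 head=-1 tape=[_]ccaa   (s2,_)→(s3,_,→)
state=s3 head=0 tape=_[c]caa   (s3,c)→(s2,a,→)
state=s2 head=1 tape=_a[c]aa   (s2,c)→(s2,_,→)
state=s2 head=2 tape=_a_[a]a   (s2,a)→(s0,b,→)
state=s0 head=3 tape=_a_b[a]   (s0,a)→(s2,c,←)
state=s2 head=2 tape=_a_[b]c   (s2,b)→(s3,b,←)
state=s3 head=1 tape=_a[_]bc   (s3,_)→(s2,_,←)
state=s2 head=0 tape=_[a]_bc   (s2,a)→(s0,b,→)
state=s0 head=1 tape=_b[_]bc   (s0,_)→(s1,a,→)
state=s1 head=2 tape=_ba[b]c   (s1,b)→(s2,b,←)
state=s2 head=1 tape=_b[a]bc   (s2,a)→(s0,b,→)
state=s0 head=2 tape=_bb[b]c   (s0,b)→(s0,a,←)
state=s0 head=1 tape=_b[b]ac   (s0,b)→(s0,a,←)
state=s0 head=0 tape=_[b]aac   (s0,b)→(s0,a,←)
state=s0 head=-1 tape=[_]aaac   (s0,_)→(s1,a,→)
state=s1 head=0 tape=a[a]aac   (s1,a)→(sH,_,→)
state=sH head=1 tape=a_[a]ac
Cell -1 holds a when M halts.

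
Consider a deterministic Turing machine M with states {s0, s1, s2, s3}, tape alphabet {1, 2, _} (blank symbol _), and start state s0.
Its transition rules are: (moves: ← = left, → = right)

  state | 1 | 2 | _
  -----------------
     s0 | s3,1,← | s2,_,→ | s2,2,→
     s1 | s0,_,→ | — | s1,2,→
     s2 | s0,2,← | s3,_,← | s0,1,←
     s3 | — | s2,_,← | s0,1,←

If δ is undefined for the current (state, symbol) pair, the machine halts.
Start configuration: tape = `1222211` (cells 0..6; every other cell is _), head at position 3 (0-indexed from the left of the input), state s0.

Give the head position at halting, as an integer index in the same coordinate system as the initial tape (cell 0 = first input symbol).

0

s0 | 122[2]211   read 2 → write _, move →, go to s2
s2 | 122_[2]11   read 2 → write _, move ←, go to s3
s3 | 122[_]_11   read _ → write 1, move ←, go to s0
s0 | 12[2]1_11   read 2 → write _, move →, go to s2
s2 | 12_[1]_11   read 1 → write 2, move ←, go to s0
s0 | 12[_]2_11   read _ → write 2, move →, go to s2
s2 | 122[2]_11   read 2 → write _, move ←, go to s3
s3 | 12[2]__11   read 2 → write _, move ←, go to s2
s2 | 1[2]___11   read 2 → write _, move ←, go to s3
s3 | [1]____11
At halt the head is at cell 0.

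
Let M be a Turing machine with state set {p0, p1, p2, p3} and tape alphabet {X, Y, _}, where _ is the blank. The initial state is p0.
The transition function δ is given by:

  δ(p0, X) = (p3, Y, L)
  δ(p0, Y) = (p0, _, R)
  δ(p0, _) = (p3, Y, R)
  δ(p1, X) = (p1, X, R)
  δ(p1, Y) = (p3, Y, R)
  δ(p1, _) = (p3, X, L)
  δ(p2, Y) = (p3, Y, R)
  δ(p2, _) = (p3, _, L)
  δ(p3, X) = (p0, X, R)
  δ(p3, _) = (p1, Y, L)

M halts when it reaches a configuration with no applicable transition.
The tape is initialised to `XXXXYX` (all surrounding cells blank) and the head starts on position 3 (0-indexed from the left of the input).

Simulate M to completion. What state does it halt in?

p3

state=p0 head=3 tape=XXX[X]YX__   (p0,X)→(p3,Y,L)
state=p3 head=2 tape=XX[X]YYX__   (p3,X)→(p0,X,R)
state=p0 head=3 tape=XXX[Y]YX__   (p0,Y)→(p0,_,R)
state=p0 head=4 tape=XXX_[Y]X__   (p0,Y)→(p0,_,R)
state=p0 head=5 tape=XXX__[X]__   (p0,X)→(p3,Y,L)
state=p3 head=4 tape=XXX_[_]Y__   (p3,_)→(p1,Y,L)
state=p1 head=3 tape=XXX[_]YY__   (p1,_)→(p3,X,L)
state=p3 head=2 tape=XX[X]XYY__   (p3,X)→(p0,X,R)
state=p0 head=3 tape=XXX[X]YY__   (p0,X)→(p3,Y,L)
state=p3 head=2 tape=XX[X]YYY__   (p3,X)→(p0,X,R)
state=p0 head=3 tape=XXX[Y]YY__   (p0,Y)→(p0,_,R)
state=p0 head=4 tape=XXX_[Y]Y__   (p0,Y)→(p0,_,R)
state=p0 head=5 tape=XXX__[Y]__   (p0,Y)→(p0,_,R)
state=p0 head=6 tape=XXX___[_]_   (p0,_)→(p3,Y,R)
state=p3 head=7 tape=XXX___Y[_]   (p3,_)→(p1,Y,L)
state=p1 head=6 tape=XXX___[Y]Y   (p1,Y)→(p3,Y,R)
state=p3 head=7 tape=XXX___Y[Y]
No transition is defined for (p3, Y); M halts in state p3.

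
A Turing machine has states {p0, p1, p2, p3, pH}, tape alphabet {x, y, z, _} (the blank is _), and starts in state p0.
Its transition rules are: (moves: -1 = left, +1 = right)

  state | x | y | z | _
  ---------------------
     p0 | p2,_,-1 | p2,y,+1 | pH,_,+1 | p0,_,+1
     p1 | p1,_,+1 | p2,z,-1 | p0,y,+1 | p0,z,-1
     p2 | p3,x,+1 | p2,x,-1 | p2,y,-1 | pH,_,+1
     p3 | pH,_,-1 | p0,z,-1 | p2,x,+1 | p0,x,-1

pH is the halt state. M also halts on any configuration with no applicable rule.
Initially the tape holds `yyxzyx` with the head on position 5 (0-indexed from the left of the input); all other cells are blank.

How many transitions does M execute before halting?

p0 | _yyxzy[x]   read x → write _, move -1, go to p2
p2 | _yyxz[y]_   read y → write x, move -1, go to p2
p2 | _yyx[z]x_   read z → write y, move -1, go to p2
p2 | _yy[x]yx_   read x → write x, move +1, go to p3
p3 | _yyx[y]x_   read y → write z, move -1, go to p0
p0 | _yy[x]zx_   read x → write _, move -1, go to p2
p2 | _y[y]_zx_   read y → write x, move -1, go to p2
p2 | _[y]x_zx_   read y → write x, move -1, go to p2
p2 | [_]xx_zx_   read _ → write _, move +1, go to pH
pH | _[x]x_zx_
M halts after 9 transitions.

9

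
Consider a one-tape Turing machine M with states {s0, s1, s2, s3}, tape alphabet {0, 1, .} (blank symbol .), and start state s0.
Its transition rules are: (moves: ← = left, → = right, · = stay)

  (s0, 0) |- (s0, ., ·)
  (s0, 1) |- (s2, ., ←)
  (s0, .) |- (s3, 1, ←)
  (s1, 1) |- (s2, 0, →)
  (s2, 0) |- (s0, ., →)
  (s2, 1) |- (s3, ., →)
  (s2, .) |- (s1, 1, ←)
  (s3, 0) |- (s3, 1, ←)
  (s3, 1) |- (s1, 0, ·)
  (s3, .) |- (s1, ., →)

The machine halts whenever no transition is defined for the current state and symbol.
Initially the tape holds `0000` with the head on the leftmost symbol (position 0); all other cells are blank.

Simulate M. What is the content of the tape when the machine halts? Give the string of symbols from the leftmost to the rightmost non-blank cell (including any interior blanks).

0.0.01

s0 | .[0]000..   read 0 → write ., move ·, go to s0
s0 | .[.]000..   read . → write 1, move ←, go to s3
s3 | [.]1000..   read . → write ., move →, go to s1
s1 | .[1]000..   read 1 → write 0, move →, go to s2
s2 | .0[0]00..   read 0 → write ., move →, go to s0
s0 | .0.[0]0..   read 0 → write ., move ·, go to s0
s0 | .0.[.]0..   read . → write 1, move ←, go to s3
s3 | .0[.]10..   read . → write ., move →, go to s1
s1 | .0.[1]0..   read 1 → write 0, move →, go to s2
s2 | .0.0[0]..   read 0 → write ., move →, go to s0
s0 | .0.0.[.].   read . → write 1, move ←, go to s3
s3 | .0.0[.]1.   read . → write ., move →, go to s1
s1 | .0.0.[1].   read 1 → write 0, move →, go to s2
s2 | .0.0.0[.]   read . → write 1, move ←, go to s1
s1 | .0.0.[0]1
The non-blank tape span at halt is 0.0.01.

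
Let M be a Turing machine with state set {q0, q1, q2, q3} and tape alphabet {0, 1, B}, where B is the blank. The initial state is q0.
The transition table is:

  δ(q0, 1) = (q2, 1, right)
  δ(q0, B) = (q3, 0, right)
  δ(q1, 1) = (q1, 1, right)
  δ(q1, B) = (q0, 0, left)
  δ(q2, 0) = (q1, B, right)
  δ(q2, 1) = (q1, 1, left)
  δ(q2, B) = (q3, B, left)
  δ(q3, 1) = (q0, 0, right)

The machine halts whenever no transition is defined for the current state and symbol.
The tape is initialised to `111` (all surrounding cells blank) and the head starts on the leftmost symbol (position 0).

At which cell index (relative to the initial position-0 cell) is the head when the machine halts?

q0 | [1]11BB   read 1 → write 1, move right, go to q2
q2 | 1[1]1BB   read 1 → write 1, move left, go to q1
q1 | [1]11BB   read 1 → write 1, move right, go to q1
q1 | 1[1]1BB   read 1 → write 1, move right, go to q1
q1 | 11[1]BB   read 1 → write 1, move right, go to q1
q1 | 111[B]B   read B → write 0, move left, go to q0
q0 | 11[1]0B   read 1 → write 1, move right, go to q2
q2 | 111[0]B   read 0 → write B, move right, go to q1
q1 | 111B[B]   read B → write 0, move left, go to q0
q0 | 111[B]0   read B → write 0, move right, go to q3
q3 | 1110[0]
At halt the head is at cell 4.

4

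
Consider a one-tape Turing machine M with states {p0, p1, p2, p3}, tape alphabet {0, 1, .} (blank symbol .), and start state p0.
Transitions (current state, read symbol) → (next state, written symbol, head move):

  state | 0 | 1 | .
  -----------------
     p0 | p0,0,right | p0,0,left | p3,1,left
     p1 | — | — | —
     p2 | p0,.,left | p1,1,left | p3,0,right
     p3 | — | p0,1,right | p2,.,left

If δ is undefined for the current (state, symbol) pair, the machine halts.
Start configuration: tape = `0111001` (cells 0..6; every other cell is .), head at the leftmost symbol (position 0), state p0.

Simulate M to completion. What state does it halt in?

p0 | [0]111001.   read 0 → write 0, move right, go to p0
p0 | 0[1]11001.   read 1 → write 0, move left, go to p0
p0 | [0]011001.   read 0 → write 0, move right, go to p0
p0 | 0[0]11001.   read 0 → write 0, move right, go to p0
p0 | 00[1]1001.   read 1 → write 0, move left, go to p0
p0 | 0[0]01001.   read 0 → write 0, move right, go to p0
p0 | 00[0]1001.   read 0 → write 0, move right, go to p0
p0 | 000[1]001.   read 1 → write 0, move left, go to p0
p0 | 00[0]0001.   read 0 → write 0, move right, go to p0
p0 | 000[0]001.   read 0 → write 0, move right, go to p0
p0 | 0000[0]01.   read 0 → write 0, move right, go to p0
p0 | 00000[0]1.   read 0 → write 0, move right, go to p0
p0 | 000000[1].   read 1 → write 0, move left, go to p0
p0 | 00000[0]0.   read 0 → write 0, move right, go to p0
p0 | 000000[0].   read 0 → write 0, move right, go to p0
p0 | 0000000[.]   read . → write 1, move left, go to p3
p3 | 000000[0]1
No transition is defined for (p3, 0); M halts in state p3.

p3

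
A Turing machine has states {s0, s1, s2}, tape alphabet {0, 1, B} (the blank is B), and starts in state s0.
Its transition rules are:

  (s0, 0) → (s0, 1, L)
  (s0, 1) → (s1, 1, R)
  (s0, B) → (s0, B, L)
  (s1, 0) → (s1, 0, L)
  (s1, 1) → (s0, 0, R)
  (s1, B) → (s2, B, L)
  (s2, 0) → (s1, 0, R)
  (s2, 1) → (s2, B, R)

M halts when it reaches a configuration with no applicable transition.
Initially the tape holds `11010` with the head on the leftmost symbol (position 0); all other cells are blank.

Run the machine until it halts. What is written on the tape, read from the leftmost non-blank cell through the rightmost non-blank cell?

state=s0 head=0 tape=[1]1010B   (s0,1)→(s1,1,R)
state=s1 head=1 tape=1[1]010B   (s1,1)→(s0,0,R)
state=s0 head=2 tape=10[0]10B   (s0,0)→(s0,1,L)
state=s0 head=1 tape=1[0]110B   (s0,0)→(s0,1,L)
state=s0 head=0 tape=[1]1110B   (s0,1)→(s1,1,R)
state=s1 head=1 tape=1[1]110B   (s1,1)→(s0,0,R)
state=s0 head=2 tape=10[1]10B   (s0,1)→(s1,1,R)
state=s1 head=3 tape=101[1]0B   (s1,1)→(s0,0,R)
state=s0 head=4 tape=1010[0]B   (s0,0)→(s0,1,L)
state=s0 head=3 tape=101[0]1B   (s0,0)→(s0,1,L)
state=s0 head=2 tape=10[1]11B   (s0,1)→(s1,1,R)
state=s1 head=3 tape=101[1]1B   (s1,1)→(s0,0,R)
state=s0 head=4 tape=1010[1]B   (s0,1)→(s1,1,R)
state=s1 head=5 tape=10101[B]   (s1,B)→(s2,B,L)
state=s2 head=4 tape=1010[1]B   (s2,1)→(s2,B,R)
state=s2 head=5 tape=1010B[B]
The non-blank tape span at halt is 1010.

1010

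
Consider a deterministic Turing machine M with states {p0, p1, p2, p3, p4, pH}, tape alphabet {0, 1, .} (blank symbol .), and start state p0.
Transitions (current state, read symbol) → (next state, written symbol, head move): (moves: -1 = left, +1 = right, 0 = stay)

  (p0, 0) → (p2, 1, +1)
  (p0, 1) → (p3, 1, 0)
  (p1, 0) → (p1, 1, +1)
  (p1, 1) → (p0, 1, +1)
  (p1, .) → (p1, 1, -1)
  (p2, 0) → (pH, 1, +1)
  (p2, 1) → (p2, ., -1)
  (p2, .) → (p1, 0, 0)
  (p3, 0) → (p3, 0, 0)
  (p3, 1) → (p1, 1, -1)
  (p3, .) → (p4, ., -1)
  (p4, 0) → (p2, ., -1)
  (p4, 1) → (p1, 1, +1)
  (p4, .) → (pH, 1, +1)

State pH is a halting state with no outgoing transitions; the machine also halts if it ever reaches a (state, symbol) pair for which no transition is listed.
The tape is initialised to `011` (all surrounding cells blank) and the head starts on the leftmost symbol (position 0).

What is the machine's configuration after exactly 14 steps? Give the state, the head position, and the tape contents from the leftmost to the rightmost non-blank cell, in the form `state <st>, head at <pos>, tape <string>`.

state p3, head at 0, tape 11.1

state=p0 head=0 tape=.[0]11   (p0,0)→(p2,1,+1)
state=p2 head=1 tape=.1[1]1   (p2,1)→(p2,.,-1)
state=p2 head=0 tape=.[1].1   (p2,1)→(p2,.,-1)
state=p2 head=-1 tape=[.]..1   (p2,.)→(p1,0,0)
state=p1 head=-1 tape=[0]..1   (p1,0)→(p1,1,+1)
state=p1 head=0 tape=1[.].1   (p1,.)→(p1,1,-1)
state=p1 head=-1 tape=[1]1.1   (p1,1)→(p0,1,+1)
state=p0 head=0 tape=1[1].1   (p0,1)→(p3,1,0)
state=p3 head=0 tape=1[1].1   (p3,1)→(p1,1,-1)
state=p1 head=-1 tape=[1]1.1   (p1,1)→(p0,1,+1)
state=p0 head=0 tape=1[1].1   (p0,1)→(p3,1,0)
state=p3 head=0 tape=1[1].1   (p3,1)→(p1,1,-1)
state=p1 head=-1 tape=[1]1.1   (p1,1)→(p0,1,+1)
state=p0 head=0 tape=1[1].1   (p0,1)→(p3,1,0)
state=p3 head=0 tape=1[1].1
After 14 steps: state p3, head at 0, tape 11.1.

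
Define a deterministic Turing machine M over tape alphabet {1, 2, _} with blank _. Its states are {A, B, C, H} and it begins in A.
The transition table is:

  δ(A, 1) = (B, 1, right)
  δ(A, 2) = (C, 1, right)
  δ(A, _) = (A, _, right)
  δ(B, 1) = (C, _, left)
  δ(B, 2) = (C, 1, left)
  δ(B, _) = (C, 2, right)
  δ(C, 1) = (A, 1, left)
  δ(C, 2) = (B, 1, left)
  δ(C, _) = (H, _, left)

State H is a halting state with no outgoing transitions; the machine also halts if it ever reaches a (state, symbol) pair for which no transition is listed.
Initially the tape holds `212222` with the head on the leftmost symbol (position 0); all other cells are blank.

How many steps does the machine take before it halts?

31

state=A head=0 tape=_[2]12222   (A,2)→(C,1,right)
state=C head=1 tape=_1[1]2222   (C,1)→(A,1,left)
state=A head=0 tape=_[1]12222   (A,1)→(B,1,right)
state=B head=1 tape=_1[1]2222   (B,1)→(C,_,left)
state=C head=0 tape=_[1]_2222   (C,1)→(A,1,left)
state=A head=-1 tape=[_]1_2222   (A,_)→(A,_,right)
state=A head=0 tape=_[1]_2222   (A,1)→(B,1,right)
state=B head=1 tape=_1[_]2222   (B,_)→(C,2,right)
state=C head=2 tape=_12[2]222   (C,2)→(B,1,left)
state=B head=1 tape=_1[2]1222   (B,2)→(C,1,left)
state=C head=0 tape=_[1]11222   (C,1)→(A,1,left)
state=A head=-1 tape=[_]111222   (A,_)→(A,_,right)
state=A head=0 tape=_[1]11222   (A,1)→(B,1,right)
state=B head=1 tape=_1[1]1222   (B,1)→(C,_,left)
state=C head=0 tape=_[1]_1222   (C,1)→(A,1,left)
state=A head=-1 tape=[_]1_1222   (A,_)→(A,_,right)
state=A head=0 tape=_[1]_1222   (A,1)→(B,1,right)
state=B head=1 tape=_1[_]1222   (B,_)→(C,2,right)
state=C head=2 tape=_12[1]222   (C,1)→(A,1,left)
state=A head=1 tape=_1[2]1222   (A,2)→(C,1,right)
state=C head=2 tape=_11[1]222   (C,1)→(A,1,left)
state=A head=1 tape=_1[1]1222   (A,1)→(B,1,right)
state=B head=2 tape=_11[1]222   (B,1)→(C,_,left)
state=C head=1 tape=_1[1]_222   (C,1)→(A,1,left)
state=A head=0 tape=_[1]1_222   (A,1)→(B,1,right)
state=B head=1 tape=_1[1]_222   (B,1)→(C,_,left)
state=C head=0 tape=_[1]__222   (C,1)→(A,1,left)
state=A head=-1 tape=[_]1__222   (A,_)→(A,_,right)
state=A head=0 tape=_[1]__222   (A,1)→(B,1,right)
state=B head=1 tape=_1[_]_222   (B,_)→(C,2,right)
state=C head=2 tape=_12[_]222   (C,_)→(H,_,left)
state=H head=1 tape=_1[2]_222
M halts after 31 transitions.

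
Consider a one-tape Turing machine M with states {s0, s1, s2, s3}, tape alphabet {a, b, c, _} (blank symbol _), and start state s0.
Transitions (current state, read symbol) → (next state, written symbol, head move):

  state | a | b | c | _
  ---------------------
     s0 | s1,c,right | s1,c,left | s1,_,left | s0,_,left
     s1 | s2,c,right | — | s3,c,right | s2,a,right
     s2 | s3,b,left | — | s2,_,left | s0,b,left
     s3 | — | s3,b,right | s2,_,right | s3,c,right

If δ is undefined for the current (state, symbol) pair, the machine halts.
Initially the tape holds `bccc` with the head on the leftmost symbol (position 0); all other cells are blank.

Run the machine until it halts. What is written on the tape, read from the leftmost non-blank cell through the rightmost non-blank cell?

s0 | __[b]ccc   read b → write c, move left, go to s1
s1 | _[_]cccc   read _ → write a, move right, go to s2
s2 | _a[c]ccc   read c → write _, move left, go to s2
s2 | _[a]_ccc   read a → write b, move left, go to s3
s3 | [_]b_ccc   read _ → write c, move right, go to s3
s3 | c[b]_ccc   read b → write b, move right, go to s3
s3 | cb[_]ccc   read _ → write c, move right, go to s3
s3 | cbc[c]cc   read c → write _, move right, go to s2
s2 | cbc_[c]c   read c → write _, move left, go to s2
s2 | cbc[_]_c   read _ → write b, move left, go to s0
s0 | cb[c]b_c   read c → write _, move left, go to s1
s1 | c[b]_b_c
The non-blank tape span at halt is cb_b_c.

cb_b_c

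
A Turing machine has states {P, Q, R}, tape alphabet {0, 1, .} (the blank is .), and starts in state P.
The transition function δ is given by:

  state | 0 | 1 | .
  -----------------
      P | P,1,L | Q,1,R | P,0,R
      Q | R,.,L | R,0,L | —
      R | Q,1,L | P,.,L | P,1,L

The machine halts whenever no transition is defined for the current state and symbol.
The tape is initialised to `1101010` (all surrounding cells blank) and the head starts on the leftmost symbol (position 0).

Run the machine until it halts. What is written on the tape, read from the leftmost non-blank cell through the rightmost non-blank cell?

state=P head=0 tape=...[1]101010   (P,1)→(Q,1,R)
state=Q head=1 tape=...1[1]01010   (Q,1)→(R,0,L)
state=R head=0 tape=...[1]001010   (R,1)→(P,.,L)
state=P head=-1 tape=..[.].001010   (P,.)→(P,0,R)
state=P head=0 tape=..0[.]001010   (P,.)→(P,0,R)
state=P head=1 tape=..00[0]01010   (P,0)→(P,1,L)
state=P head=0 tape=..0[0]101010   (P,0)→(P,1,L)
state=P head=-1 tape=..[0]1101010   (P,0)→(P,1,L)
state=P head=-2 tape=.[.]11101010   (P,.)→(P,0,R)
state=P head=-1 tape=.0[1]1101010   (P,1)→(Q,1,R)
state=Q head=0 tape=.01[1]101010   (Q,1)→(R,0,L)
state=R head=-1 tape=.0[1]0101010   (R,1)→(P,.,L)
state=P head=-2 tape=.[0].0101010   (P,0)→(P,1,L)
state=P head=-3 tape=[.]1.0101010   (P,.)→(P,0,R)
state=P head=-2 tape=0[1].0101010   (P,1)→(Q,1,R)
state=Q head=-1 tape=01[.]0101010
The non-blank tape span at halt is 01.0101010.

01.0101010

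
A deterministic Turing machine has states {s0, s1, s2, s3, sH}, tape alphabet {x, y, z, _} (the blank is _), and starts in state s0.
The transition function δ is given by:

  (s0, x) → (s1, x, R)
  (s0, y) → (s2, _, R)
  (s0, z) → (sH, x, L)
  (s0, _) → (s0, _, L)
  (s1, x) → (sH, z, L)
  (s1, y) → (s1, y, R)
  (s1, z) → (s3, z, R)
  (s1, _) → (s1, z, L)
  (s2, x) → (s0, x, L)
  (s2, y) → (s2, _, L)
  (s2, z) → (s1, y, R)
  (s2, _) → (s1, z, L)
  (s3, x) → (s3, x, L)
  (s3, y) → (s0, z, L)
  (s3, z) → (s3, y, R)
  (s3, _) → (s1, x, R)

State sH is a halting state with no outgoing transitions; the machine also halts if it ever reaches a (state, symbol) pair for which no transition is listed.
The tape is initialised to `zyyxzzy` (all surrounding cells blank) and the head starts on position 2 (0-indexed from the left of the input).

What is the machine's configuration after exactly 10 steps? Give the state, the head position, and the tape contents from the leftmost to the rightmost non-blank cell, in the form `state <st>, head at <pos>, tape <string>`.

state s3, head at 2, tape zyyxzzy

state=s0 head=2 tape=zy[y]xzzy   (s0,y)→(s2,_,R)
state=s2 head=3 tape=zy_[x]zzy   (s2,x)→(s0,x,L)
state=s0 head=2 tape=zy[_]xzzy   (s0,_)→(s0,_,L)
state=s0 head=1 tape=z[y]_xzzy   (s0,y)→(s2,_,R)
state=s2 head=2 tape=z_[_]xzzy   (s2,_)→(s1,z,L)
state=s1 head=1 tape=z[_]zxzzy   (s1,_)→(s1,z,L)
state=s1 head=0 tape=[z]zzxzzy   (s1,z)→(s3,z,R)
state=s3 head=1 tape=z[z]zxzzy   (s3,z)→(s3,y,R)
state=s3 head=2 tape=zy[z]xzzy   (s3,z)→(s3,y,R)
state=s3 head=3 tape=zyy[x]zzy   (s3,x)→(s3,x,L)
state=s3 head=2 tape=zy[y]xzzy
After 10 steps: state s3, head at 2, tape zyyxzzy.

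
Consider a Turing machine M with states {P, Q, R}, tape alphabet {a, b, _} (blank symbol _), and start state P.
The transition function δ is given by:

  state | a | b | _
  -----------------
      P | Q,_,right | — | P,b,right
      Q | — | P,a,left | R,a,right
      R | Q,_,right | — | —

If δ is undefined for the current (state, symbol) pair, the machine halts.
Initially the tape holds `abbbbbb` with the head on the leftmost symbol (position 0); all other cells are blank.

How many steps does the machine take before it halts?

20

state=P head=0 tape=[a]bbbbbb__   (P,a)→(Q,_,right)
state=Q head=1 tape=_[b]bbbbb__   (Q,b)→(P,a,left)
state=P head=0 tape=[_]abbbbb__   (P,_)→(P,b,right)
state=P head=1 tape=b[a]bbbbb__   (P,a)→(Q,_,right)
state=Q head=2 tape=b_[b]bbbb__   (Q,b)→(P,a,left)
state=P head=1 tape=b[_]abbbb__   (P,_)→(P,b,right)
state=P head=2 tape=bb[a]bbbb__   (P,a)→(Q,_,right)
state=Q head=3 tape=bb_[b]bbb__   (Q,b)→(P,a,left)
state=P head=2 tape=bb[_]abbb__   (P,_)→(P,b,right)
state=P head=3 tape=bbb[a]bbb__   (P,a)→(Q,_,right)
state=Q head=4 tape=bbb_[b]bb__   (Q,b)→(P,a,left)
state=P head=3 tape=bbb[_]abb__   (P,_)→(P,b,right)
state=P head=4 tape=bbbb[a]bb__   (P,a)→(Q,_,right)
state=Q head=5 tape=bbbb_[b]b__   (Q,b)→(P,a,left)
state=P head=4 tape=bbbb[_]ab__   (P,_)→(P,b,right)
state=P head=5 tape=bbbbb[a]b__   (P,a)→(Q,_,right)
state=Q head=6 tape=bbbbb_[b]__   (Q,b)→(P,a,left)
state=P head=5 tape=bbbbb[_]a__   (P,_)→(P,b,right)
state=P head=6 tape=bbbbbb[a]__   (P,a)→(Q,_,right)
state=Q head=7 tape=bbbbbb_[_]_   (Q,_)→(R,a,right)
state=R head=8 tape=bbbbbb_a[_]
M halts after 20 transitions.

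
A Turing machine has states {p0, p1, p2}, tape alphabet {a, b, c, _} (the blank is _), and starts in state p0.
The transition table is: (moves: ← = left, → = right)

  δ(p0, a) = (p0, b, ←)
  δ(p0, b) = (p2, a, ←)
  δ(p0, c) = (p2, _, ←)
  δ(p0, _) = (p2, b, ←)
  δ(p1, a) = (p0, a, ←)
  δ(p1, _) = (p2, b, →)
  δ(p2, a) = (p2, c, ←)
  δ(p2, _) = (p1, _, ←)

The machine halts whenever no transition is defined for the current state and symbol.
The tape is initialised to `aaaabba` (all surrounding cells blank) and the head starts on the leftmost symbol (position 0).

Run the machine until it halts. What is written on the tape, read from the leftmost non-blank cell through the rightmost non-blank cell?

state=p0 head=0 tape=___[a]aaabba   (p0,a)→(p0,b,←)
state=p0 head=-1 tape=__[_]baaabba   (p0,_)→(p2,b,←)
state=p2 head=-2 tape=_[_]bbaaabba   (p2,_)→(p1,_,←)
state=p1 head=-3 tape=[_]_bbaaabba   (p1,_)→(p2,b,→)
state=p2 head=-2 tape=b[_]bbaaabba   (p2,_)→(p1,_,←)
state=p1 head=-3 tape=[b]_bbaaabba
The non-blank tape span at halt is b_bbaaabba.

b_bbaaabba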